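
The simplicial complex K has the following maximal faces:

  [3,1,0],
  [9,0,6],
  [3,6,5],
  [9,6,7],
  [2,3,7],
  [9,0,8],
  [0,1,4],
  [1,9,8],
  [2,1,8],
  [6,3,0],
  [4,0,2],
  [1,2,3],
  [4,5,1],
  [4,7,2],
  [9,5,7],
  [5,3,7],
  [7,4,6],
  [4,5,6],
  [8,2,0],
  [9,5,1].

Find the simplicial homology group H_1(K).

H_1 ≅ Z ⊕ Z/2Z.

We work with the vertex ordering 0 < 1 < 2 < 3 < 4 < 5 < 6 < 7 < 8 < 9. The simplices of K, each written with vertices in increasing order, are:

  0-simplices (10): [0], [1], [2], [3], [4], [5], [6], [7], [8], [9]
  1-simplices (30): (30 of them)
  2-simplices (20): (20 of them)

Hence C_0 ≅ Z^10, C_1 ≅ Z^30, C_2 ≅ Z^20.

Boundary ∂_1: C_1 → C_0 sends each edge [p,q] (with p < q) to q − p.
This gives a 10×30 integer matrix of rank 9; reducing to Smith normal form yields diagonal entries (1,1,1,1,1,1,1,1,1).

Boundary ∂_2: C_2 → C_1 sends each 2-simplex [p,q,r] to [q,r] − [p,r] + [p,q]. For instance
  ∂[4,5,6] = [5,6] − [4,6] + [4,5],
  ∂[1,2,3] = [2,3] − [1,3] + [1,2].
This gives a 30×20 integer matrix of rank 20; reducing to Smith normal form yields diagonal entries (1,1,1,1,1,1,1,1,1,1,1,1,1,1,1,1,1,1,1,2).

Reading off H_k = ker ∂_k / im ∂_{k+1}:

  H_1: rank ker ∂_1 − rank ∂_2 = (30 − 9) − 20 = 1, and ∂_2 has invariant factor 2 > 1, so H_1 = Z ⊕ Z/2Z.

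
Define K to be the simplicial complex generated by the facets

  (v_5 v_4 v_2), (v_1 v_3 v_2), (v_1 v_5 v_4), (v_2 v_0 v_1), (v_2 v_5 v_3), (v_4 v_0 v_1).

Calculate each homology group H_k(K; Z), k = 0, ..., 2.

Order the vertices as v_0 < v_1 < v_2 < v_3 < v_4 < v_5. Listing each simplex with vertices in this order, K has dimension 2 with simplices:

  0-simplices (6): [v_0], [v_1], [v_2], [v_3], [v_4], [v_5]
  1-simplices (12): [v_0,v_1], [v_0,v_2], [v_0,v_4], [v_1,v_2], [v_1,v_3], [v_1,v_4], [v_1,v_5], [v_2,v_3], [v_2,v_4], [v_2,v_5], [v_3,v_5], [v_4,v_5]
  2-simplices (6): [v_0,v_1,v_2], [v_0,v_1,v_4], [v_1,v_2,v_3], [v_1,v_4,v_5], [v_2,v_3,v_5], [v_2,v_4,v_5]

so the chain groups are C_0 ≅ Z^6, C_1 ≅ Z^12, C_2 ≅ Z^6.

The boundary map ∂_1: C_1 → C_0 sends each edge [p,q] (with p < q) to q − p.
As a 6×12 matrix over Z this has rank 5, with invariant factors (1,1,1,1,1).

∂_2: C_2 → C_1 maps a triangle to the signed sum of its edges. For instance
  ∂[v_1,v_4,v_5] = [v_4,v_5] − [v_1,v_5] + [v_1,v_4],
  ∂[v_2,v_3,v_5] = [v_3,v_5] − [v_2,v_5] + [v_2,v_3].
The resulting 12×6 matrix has rank 6, and its Smith normal form has invariant factors (1,1,1,1,1,1).

Now H_k = ker ∂_k / im ∂_{k+1}, so:

  H_0: rank C_0 − rank ∂_1 = 6 − 5 = 1, and the invariant factors of ∂_1 are all 1, so H_0 = Z.
  H_1: rank ker ∂_1 − rank ∂_2 = (12 − 5) − 6 = 1, and the invariant factors of ∂_2 are all 1, so H_1 = Z.
  H_2: rank ker ∂_2 − rank ∂_3 = (6 − 6) − 0 = 0, and there is no ∂_3, so H_2 = 0.

H_0 ≅ Z,  H_1 ≅ Z,  H_2 = 0.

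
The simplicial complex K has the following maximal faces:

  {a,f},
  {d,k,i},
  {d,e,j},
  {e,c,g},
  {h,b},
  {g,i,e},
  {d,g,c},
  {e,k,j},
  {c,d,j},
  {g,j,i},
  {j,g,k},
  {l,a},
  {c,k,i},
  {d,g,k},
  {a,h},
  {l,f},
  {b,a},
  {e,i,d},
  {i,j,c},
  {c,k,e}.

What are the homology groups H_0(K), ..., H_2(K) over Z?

H_0 ≅ Z^2,  H_1 ≅ Z^4,  H_2 ≅ Z.

Order the vertices as a < b < c < d < e < f < g < h < i < j < k < l. Listing each simplex with vertices in this order, K has dimension 2 with simplices:

  0-simplices (12): a, b, c, d, e, f, g, h, i, j, k, l
  1-simplices (27): ab, af, ah, al, bh, cd, ce, cg, ci, cj, ck, de, dg, di, dj, dk, eg, ei, ej, ek, fl, gi, gj, gk, ij, ik, jk
  2-simplices (14): cdg, cdj, ceg, cek, cij, cik, dei, dej, dgk, dik, egi, ejk, gij, gjk

Hence C_0 ≅ Z^12, C_1 ≅ Z^27, C_2 ≅ Z^14.

∂_1: C_1 → C_0 is given by ∂[p,q] = [q] − [p]. For instance
  ∂af = f − a.
As a 12×27 matrix over Z this has rank 10, with invariant factors (1,1,1,1,1,1,1,1,1,1).

The boundary map ∂_2: C_2 → C_1 acts by ∂[p,q,r] = [q,r] − [p,r] + [p,q]. For instance
  ∂ejk = jk − ek + ej,
  ∂dei = ei − di + de.
The 27×14 boundary matrix has rank 13 and Smith normal form diag(1,1,1,1,1,1,1,1,1,1,1,1,1).

Computing H_k = (kernel of ∂_k) / (image of ∂_{k+1}):

  H_0: rank C_0 − rank ∂_1 = 12 − 10 = 2, and the invariant factors of ∂_1 are all 1, so H_0 = Z^2.
  H_1: rank ker ∂_1 − rank ∂_2 = (27 − 10) − 13 = 4, and the invariant factors of ∂_2 are all 1, so H_1 = Z^4.
  H_2: rank ker ∂_2 − rank ∂_3 = (14 − 13) − 0 = 1, and there is no ∂_3, so H_2 = Z.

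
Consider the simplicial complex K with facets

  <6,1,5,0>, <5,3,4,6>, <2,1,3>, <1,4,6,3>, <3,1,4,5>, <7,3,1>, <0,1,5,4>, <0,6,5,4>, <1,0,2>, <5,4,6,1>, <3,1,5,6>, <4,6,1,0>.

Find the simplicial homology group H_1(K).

Take the total order 0 < 1 < 2 < 3 < 4 < 5 < 6 < 7 on the vertex set. Then K (dimension 3) consists of the simplices:

  0-simplices (8): [0], [1], [2], [3], [4], [5], [6], [7]
  1-simplices (19): [0,1], [0,2], [0,4], [0,5], [0,6], [1,2], [1,3], [1,4], [1,5], [1,6], [1,7], [2,3], [3,4], [3,5], [3,6], [3,7], [4,5], [4,6], [5,6]
  2-simplices (19): (19 of them)
  3-simplices (9): [0,1,4,5], [0,1,4,6], [0,1,5,6], [0,4,5,6], [1,3,4,5], [1,3,4,6], [1,3,5,6], [1,4,5,6], [3,4,5,6]

giving chain groups C_0 ≅ Z^8, C_1 ≅ Z^19, C_2 ≅ Z^19, C_3 ≅ Z^9.

Boundary ∂_1: C_1 → C_0 sends each edge [p,q] (with p < q) to q − p. For instance
  ∂[1,2] = [2] − [1].
This gives a 8×19 integer matrix of rank 7; reducing to Smith normal form yields diagonal entries (1,1,1,1,1,1,1).

Boundary ∂_2: C_2 → C_1 sends each 2-simplex [p,q,r] to [q,r] − [p,r] + [p,q]. For instance
  ∂[0,1,6] = [1,6] − [0,6] + [0,1],
  ∂[1,2,3] = [2,3] − [1,3] + [1,2].
This gives a 19×19 integer matrix of rank 12; reducing to Smith normal form yields diagonal entries (1,1,1,1,1,1,1,1,1,1,1,1).

Boundary ∂_3: C_3 → C_2 sends each 3-simplex σ to the alternating sum Σ_i (−1)^i (σ with its i-th vertex removed). For instance
  ∂[1,3,4,6] = [3,4,6] − [1,4,6] + [1,3,6] − [1,3,4],
  ∂[1,4,5,6] = [4,5,6] − [1,5,6] + [1,4,6] − [1,4,5].
This gives a 19×9 integer matrix of rank 7; reducing to Smith normal form yields diagonal entries (1,1,1,1,1,1,1).

Reading off H_k = ker ∂_k / im ∂_{k+1}:

  H_1: rank ker ∂_1 − rank ∂_2 = (19 − 7) − 12 = 0, and the invariant factors of ∂_2 are all 1, so H_1 = 0.

H_1 = 0.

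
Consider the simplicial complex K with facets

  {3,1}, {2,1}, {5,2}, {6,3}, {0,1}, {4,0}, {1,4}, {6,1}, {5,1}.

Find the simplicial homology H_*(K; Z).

Fix the vertex order 0 < 1 < 2 < 3 < 4 < 5 < 6 and write every simplex with vertices in increasing order. Then dim K = 1 and the simplices of K are:

  0-simplices (7): [0], [1], [2], [3], [4], [5], [6]
  1-simplices (9): [0,1], [0,4], [1,2], [1,3], [1,4], [1,5], [1,6], [2,5], [3,6]

giving chain groups C_0 ≅ Z^7, C_1 ≅ Z^9.

Boundary ∂_1: C_1 → C_0 maps an edge to its endpoints' difference, ∂[p,q] = q − p. For instance
  ∂[1,4] = [4] − [1].
As a 7×9 matrix over Z this has rank 6, with invariant factors (1,1,1,1,1,1).

From H_k ≅ ker(∂_k) / im(∂_{k+1}) we obtain:

  H_0: rank C_0 − rank ∂_1 = 7 − 6 = 1, and the invariant factors of ∂_1 are all 1, so H_0 ≅ Z.
  H_1: rank ker ∂_1 − rank ∂_2 = (9 − 6) − 0 = 3, and there is no ∂_2, so H_1 ≅ Z^3.

H_0 ≅ Z,  H_1 ≅ Z^3.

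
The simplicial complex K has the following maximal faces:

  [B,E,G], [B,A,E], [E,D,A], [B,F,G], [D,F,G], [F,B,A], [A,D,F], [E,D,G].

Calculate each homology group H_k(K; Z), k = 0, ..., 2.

H_0 = Z,  H_1 = 0,  H_2 = Z.

Fix the vertex order A < B < D < E < F < G and write every simplex with vertices in increasing order. Then dim K = 2 and the simplices of K are:

  0-simplices (6): A, B, D, E, F, G
  1-simplices (12): AB, AD, AE, AF, BE, BF, BG, DE, DF, DG, EG, FG
  2-simplices (8): ABE, ABF, ADE, ADF, BEG, BFG, DEG, DFG

so the chain groups are C_0 ≅ Z^6, C_1 ≅ Z^12, C_2 ≅ Z^8.

Boundary ∂_1: C_1 → C_0 maps an edge to its endpoints' difference, ∂[p,q] = q − p.
As a 6×12 matrix over Z this has rank 5, with invariant factors (1,1,1,1,1).

∂_2: C_2 → C_1 acts by ∂[p,q,r] = [q,r] − [p,r] + [p,q]. For instance
  ∂ABF = BF − AF + AB,
  ∂BEG = EG − BG + BE.
This gives a 12×8 integer matrix of rank 7; reducing to Smith normal form yields diagonal entries (1,1,1,1,1,1,1).

Computing H_k = (kernel of ∂_k) / (image of ∂_{k+1}):

  H_0: rank C_0 − rank ∂_1 = 6 − 5 = 1, and the invariant factors of ∂_1 are all 1, so H_0 = Z.
  H_1: rank ker ∂_1 − rank ∂_2 = (12 − 5) − 7 = 0, and the invariant factors of ∂_2 are all 1, so H_1 = 0.
  H_2: rank ker ∂_2 − rank ∂_3 = (8 − 7) − 0 = 1, and there is no ∂_3, so H_2 = Z.

(K is a triangulation of the 2-sphere S^2.)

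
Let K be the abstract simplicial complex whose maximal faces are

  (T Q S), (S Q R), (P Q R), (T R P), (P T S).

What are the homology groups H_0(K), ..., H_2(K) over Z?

K has 5 vertices, 10 edges, 5 triangles.
rank ∂_0 = 0, rank ∂_1 = 4 ⇒ b_0 = 5 − 0 − 4 = 1; all invariant factors of ∂_1 are 1 so no torsion. So H_0 = Z.
rank ∂_1 = 4, rank ∂_2 = 5 ⇒ b_1 = 10 − 4 − 5 = 1; all invariant factors of ∂_2 are 1 so no torsion. So H_1 = Z.
rank ∂_2 = 5, rank ∂_3 = 0 ⇒ b_2 = 5 − 5 − 0 = 0. So H_2 = 0.

H_0 ≅ Z,  H_1 ≅ Z,  H_2 = 0.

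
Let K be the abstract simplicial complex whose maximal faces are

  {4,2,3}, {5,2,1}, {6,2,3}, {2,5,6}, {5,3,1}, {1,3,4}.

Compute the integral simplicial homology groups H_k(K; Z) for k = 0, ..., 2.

Fix the vertex order 1 < 2 < 3 < 4 < 5 < 6 and write every simplex with vertices in increasing order. Then dim K = 2 and the simplices of K are:

  0-simplices (6): [1], [2], [3], [4], [5], [6]
  1-simplices (12): [1,2], [1,3], [1,4], [1,5], [2,3], [2,4], [2,5], [2,6], [3,4], [3,5], [3,6], [5,6]
  2-simplices (6): [1,2,5], [1,3,4], [1,3,5], [2,3,4], [2,3,6], [2,5,6]

so the chain groups are C_0 ≅ Z^6, C_1 ≅ Z^12, C_2 ≅ Z^6.

∂_1: C_1 → C_0 sends each edge [p,q] (with p < q) to q − p. For instance
  ∂[2,6] = [6] − [2].
The 6×12 boundary matrix has rank 5 and Smith normal form diag(1,1,1,1,1).

The boundary map ∂_2: C_2 → C_1 sends each 2-simplex [p,q,r] to [q,r] − [p,r] + [p,q]. For instance
  ∂[2,3,6] = [3,6] − [2,6] + [2,3],
  ∂[2,5,6] = [5,6] − [2,6] + [2,5].
This gives a 12×6 integer matrix of rank 6; reducing to Smith normal form yields diagonal entries (1,1,1,1,1,1).

From H_k ≅ ker(∂_k) / im(∂_{k+1}) we obtain:

  H_0: rank C_0 − rank ∂_1 = 6 − 5 = 1, and the invariant factors of ∂_1 are all 1, so H_0 ≅ Z.
  H_1: rank ker ∂_1 − rank ∂_2 = (12 − 5) − 6 = 1, and the invariant factors of ∂_2 are all 1, so H_1 ≅ Z.
  H_2: rank ker ∂_2 − rank ∂_3 = (6 − 6) − 0 = 0, and there is no ∂_3, so H_2 ≅ 0.

H_0 ≅ Z,  H_1 ≅ Z,  H_2 = 0.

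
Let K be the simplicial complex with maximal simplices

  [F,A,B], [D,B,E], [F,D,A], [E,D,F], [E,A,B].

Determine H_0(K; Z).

H_0 ≅ Z.

We work with the vertex ordering A < B < D < E < F. The simplices of K, each written with vertices in increasing order, are:

  0-simplices (5): A, B, D, E, F
  1-simplices (10): AB, AD, AE, AF, BD, BE, BF, DE, DF, EF
  2-simplices (5): ABE, ABF, ADF, BDE, DEF

so the chain groups are C_0 ≅ Z^5, C_1 ≅ Z^10, C_2 ≅ Z^5.

∂_1: C_1 → C_0 maps an edge to its endpoints' difference, ∂[p,q] = q − p. For instance
  ∂EF = F − E.
The 5×10 boundary matrix has rank 4 and Smith normal form diag(1,1,1,1).

Boundary ∂_2: C_2 → C_1 maps a triangle to the signed sum of its edges. For instance
  ∂DEF = EF − DF + DE,
  ∂ABF = BF − AF + AB.
The resulting 10×5 matrix has rank 5, and its Smith normal form has invariant factors (1,1,1,1,1).

Computing H_k = (kernel of ∂_k) / (image of ∂_{k+1}):

  H_0: rank C_0 − rank ∂_1 = 5 − 4 = 1, and the invariant factors of ∂_1 are all 1, so H_0 ≅ Z.

(K is a triangulation of the Möbius band.)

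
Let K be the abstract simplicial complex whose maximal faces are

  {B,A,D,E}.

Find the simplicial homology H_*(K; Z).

Take the total order A < B < D < E on the vertex set. Then K (dimension 3) consists of the simplices:

  0-simplices (4): A, B, D, E
  1-simplices (6): AB, AD, AE, BD, BE, DE
  2-simplices (4): ABD, ABE, ADE, BDE
  3-simplices (1): ABDE

Hence C_0 ≅ Z^4, C_1 ≅ Z^6, C_2 ≅ Z^4, C_3 ≅ Z^1.

The boundary map ∂_1: C_1 → C_0 maps an edge to its endpoints' difference, ∂[p,q] = q − p. For instance
  ∂AD = D − A.
This gives a 4×6 integer matrix of rank 3; reducing to Smith normal form yields diagonal entries (1,1,1).

Boundary ∂_2: C_2 → C_1 sends each 2-simplex [p,q,r] to [q,r] − [p,r] + [p,q]. For instance
  ∂BDE = DE − BE + BD,
  ∂ADE = DE − AE + AD.
The resulting 6×4 matrix has rank 3, and its Smith normal form has invariant factors (1,1,1).

∂_3: C_3 → C_2 sends each 3-simplex σ to the alternating sum Σ_i (−1)^i (σ with its i-th vertex removed). For instance
  ∂ABDE = BDE − ADE + ABE − ABD.
This gives a 4×1 integer matrix of rank 1; reducing to Smith normal form yields diagonal entries (1).

Reading off H_k = ker ∂_k / im ∂_{k+1}:

  H_0: rank C_0 − rank ∂_1 = 4 − 3 = 1, and the invariant factors of ∂_1 are all 1, so H_0 ≅ Z.
  H_1: rank ker ∂_1 − rank ∂_2 = (6 − 3) − 3 = 0, and the invariant factors of ∂_2 are all 1, so H_1 ≅ 0.
  H_2: rank ker ∂_2 − rank ∂_3 = (4 − 3) − 1 = 0, and the invariant factors of ∂_3 are all 1, so H_2 ≅ 0.
  H_3: rank ker ∂_3 − rank ∂_4 = (1 − 1) − 0 = 0, and there is no ∂_4, so H_3 ≅ 0.

H_0 = Z,  H_1 = 0,  H_2 = 0,  H_3 = 0.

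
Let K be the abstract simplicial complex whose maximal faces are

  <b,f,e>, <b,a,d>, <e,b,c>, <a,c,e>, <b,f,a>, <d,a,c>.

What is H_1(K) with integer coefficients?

H_1 ≅ Z.

Fix the vertex order a < b < c < d < e < f and write every simplex with vertices in increasing order. Then dim K = 2 and the simplices of K are:

  0-simplices (6): a, b, c, d, e, f
  1-simplices (12): ab, ac, ad, ae, af, bc, bd, be, bf, cd, ce, ef
  2-simplices (6): abd, abf, acd, ace, bce, bef

so the chain groups are C_0 ≅ Z^6, C_1 ≅ Z^12, C_2 ≅ Z^6.

The boundary map ∂_1: C_1 → C_0 sends each edge [p,q] (with p < q) to q − p.
This gives a 6×12 integer matrix of rank 5; reducing to Smith normal form yields diagonal entries (1,1,1,1,1).

∂_2: C_2 → C_1 acts by ∂[p,q,r] = [q,r] − [p,r] + [p,q]. For instance
  ∂ace = ce − ae + ac,
  ∂acd = cd − ad + ac.
The resulting 12×6 matrix has rank 6, and its Smith normal form has invariant factors (1,1,1,1,1,1).

From H_k ≅ ker(∂_k) / im(∂_{k+1}) we obtain:

  H_1: rank ker ∂_1 − rank ∂_2 = (12 − 5) − 6 = 1, and the invariant factors of ∂_2 are all 1, so H_1 ≅ Z.

(K is a triangulation of the cylinder S^1 x I.)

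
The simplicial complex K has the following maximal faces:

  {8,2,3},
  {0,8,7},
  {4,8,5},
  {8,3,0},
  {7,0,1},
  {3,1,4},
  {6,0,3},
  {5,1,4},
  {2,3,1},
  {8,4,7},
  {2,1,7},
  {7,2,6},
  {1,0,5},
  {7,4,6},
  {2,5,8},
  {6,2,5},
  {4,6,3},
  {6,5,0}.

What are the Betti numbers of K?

Order the vertices as 0 < 1 < 2 < 3 < 4 < 5 < 6 < 7 < 8. Listing each simplex with vertices in this order, K has dimension 2 with simplices:

  0-simplices (9): [0], [1], [2], [3], [4], [5], [6], [7], [8]
  1-simplices (27): (27 of them)
  2-simplices (18): [0,1,5], [0,1,7], [0,3,6], [0,3,8], [0,5,6], [0,7,8], [1,2,3], [1,2,7], [1,3,4], [1,4,5], [2,3,8], [2,5,6], [2,5,8], [2,6,7], [3,4,6], [4,5,8], [4,6,7], [4,7,8]

Hence C_0 ≅ Z^9, C_1 ≅ Z^27, C_2 ≅ Z^18.

The boundary map ∂_1: C_1 → C_0 sends each edge [p,q] (with p < q) to q − p. For instance
  ∂[4,8] = [8] − [4].
As a 9×27 matrix over Z this has rank 8, with invariant factors (1,1,1,1,1,1,1,1).

∂_2: C_2 → C_1 sends each 2-simplex [p,q,r] to [q,r] − [p,r] + [p,q]. For instance
  ∂[0,5,6] = [5,6] − [0,6] + [0,5],
  ∂[2,6,7] = [6,7] − [2,7] + [2,6].
As a 27×18 matrix over Z this has rank 17, with invariant factors (1,1,1,1,1,1,1,1,1,1,1,1,1,1,1,1,1).

Reading off H_k = ker ∂_k / im ∂_{k+1}:

  H_0: rank C_0 − rank ∂_1 = 9 − 8 = 1, and the invariant factors of ∂_1 are all 1, so H_0 ≅ Z.
  H_1: rank ker ∂_1 − rank ∂_2 = (27 − 8) − 17 = 2, and the invariant factors of ∂_2 are all 1, so H_1 ≅ Z^2.
  H_2: rank ker ∂_2 − rank ∂_3 = (18 − 17) − 0 = 1, and there is no ∂_3, so H_2 ≅ Z.

As a check, the Euler characteristic is 9 − 27 + 18 = 0, which agrees with 1 − 2 + 1 = 0.

Hence the Betti numbers are b_0 = 1, b_1 = 2, b_2 = 1.

b_0 = 1, b_1 = 2, b_2 = 1.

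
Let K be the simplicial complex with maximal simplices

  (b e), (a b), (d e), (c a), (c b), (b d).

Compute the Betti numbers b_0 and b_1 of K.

Order the vertices as a < b < c < d < e. Listing each simplex with vertices in this order, K has dimension 1 with simplices:

  0-simplices (5): a, b, c, d, e
  1-simplices (6): ab, ac, bc, bd, be, de

Hence C_0 ≅ Z^5, C_1 ≅ Z^6.

The boundary map ∂_1: C_1 → C_0 is given by ∂[p,q] = [q] − [p].
The resulting 5×6 matrix has rank 4, and its Smith normal form has invariant factors (1,1,1,1).

From H_k ≅ ker(∂_k) / im(∂_{k+1}) we obtain:

  H_0: rank C_0 − rank ∂_1 = 5 − 4 = 1, and the invariant factors of ∂_1 are all 1, so H_0 ≅ Z.
  H_1: rank ker ∂_1 − rank ∂_2 = (6 − 4) − 0 = 2, and there is no ∂_2, so H_1 ≅ Z^2.

(K is a triangulation of a wedge of 2 circles.)

Hence the Betti numbers are b_0 = 1, b_1 = 2.

b_0 = 1, b_1 = 2.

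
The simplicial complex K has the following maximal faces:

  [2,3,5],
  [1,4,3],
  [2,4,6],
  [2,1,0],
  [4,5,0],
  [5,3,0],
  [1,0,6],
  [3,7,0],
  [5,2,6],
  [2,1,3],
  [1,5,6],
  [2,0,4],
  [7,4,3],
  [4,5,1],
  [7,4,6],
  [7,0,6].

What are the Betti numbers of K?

b_0 = 1, b_1 = 2, b_2 = 1.

We work with the vertex ordering 0 < 1 < 2 < 3 < 4 < 5 < 6 < 7. The simplices of K, each written with vertices in increasing order, are:

  0-simplices (8): [0], [1], [2], [3], [4], [5], [6], [7]
  1-simplices (24): (24 of them)
  2-simplices (16): [0,1,2], [0,1,6], [0,2,4], [0,3,5], [0,3,7], [0,4,5], [0,6,7], [1,2,3], [1,3,4], [1,4,5], [1,5,6], [2,3,5], [2,4,6], [2,5,6], [3,4,7], [4,6,7]

Hence C_0 ≅ Z^8, C_1 ≅ Z^24, C_2 ≅ Z^16.

∂_1: C_1 → C_0 sends each edge [p,q] (with p < q) to q − p. For instance
  ∂[3,4] = [4] − [3].
The resulting 8×24 matrix has rank 7, and its Smith normal form has invariant factors (1,1,1,1,1,1,1).

The boundary map ∂_2: C_2 → C_1 acts by ∂[p,q,r] = [q,r] − [p,r] + [p,q]. For instance
  ∂[0,1,2] = [1,2] − [0,2] + [0,1],
  ∂[0,4,5] = [4,5] − [0,5] + [0,4].
The 24×16 boundary matrix has rank 15 and Smith normal form diag(1,1,1,1,1,1,1,1,1,1,1,1,1,1,1).

Now H_k = ker ∂_k / im ∂_{k+1}, so:

  H_0: rank C_0 − rank ∂_1 = 8 − 7 = 1, and the invariant factors of ∂_1 are all 1, so H_0 = Z.
  H_1: rank ker ∂_1 − rank ∂_2 = (24 − 7) − 15 = 2, and the invariant factors of ∂_2 are all 1, so H_1 = Z^2.
  H_2: rank ker ∂_2 − rank ∂_3 = (16 − 15) − 0 = 1, and there is no ∂_3, so H_2 = Z.

Hence the Betti numbers are b_0 = 1, b_1 = 2, b_2 = 1.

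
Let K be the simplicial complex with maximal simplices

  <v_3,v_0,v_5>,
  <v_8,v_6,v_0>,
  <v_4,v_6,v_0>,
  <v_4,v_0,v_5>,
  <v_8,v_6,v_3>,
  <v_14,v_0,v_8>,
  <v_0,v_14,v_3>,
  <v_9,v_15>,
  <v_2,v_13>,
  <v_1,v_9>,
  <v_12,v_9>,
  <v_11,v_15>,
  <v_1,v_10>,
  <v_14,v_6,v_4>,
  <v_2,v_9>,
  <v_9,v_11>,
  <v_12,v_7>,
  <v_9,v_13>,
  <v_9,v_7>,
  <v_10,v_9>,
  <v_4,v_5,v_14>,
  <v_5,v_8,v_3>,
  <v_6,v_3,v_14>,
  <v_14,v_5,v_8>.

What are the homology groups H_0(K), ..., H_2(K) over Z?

H_0 = Z^2,  H_1 = Z^4 ⊕ Z_2,  H_2 = 0.

Order the vertices as v_0 < v_1 < v_2 < v_3 < v_4 < v_5 < v_6 < v_7 < v_8 < v_9 < v_10 < v_11 < v_12 < v_13 < v_14 < v_15. Listing each simplex with vertices in this order, K has dimension 2 with simplices:

  0-simplices (16): [v_0], [v_1], [v_2], [v_3], [v_4], [v_5], [v_6], [v_7], [v_8], [v_9], [v_10], [v_11], [v_12], [v_13], [v_14], [v_15]
  1-simplices (30): (30 of them)
  2-simplices (12): (12 of them)

giving chain groups C_0 ≅ Z^16, C_1 ≅ Z^30, C_2 ≅ Z^12.

Boundary ∂_1: C_1 → C_0 is given by ∂[p,q] = [q] − [p].
This gives a 16×30 integer matrix of rank 14; reducing to Smith normal form yields diagonal entries (1,1,1,1,1,1,1,1,1,1,1,1,1,1).

The boundary map ∂_2: C_2 → C_1 sends each 2-simplex [p,q,r] to [q,r] − [p,r] + [p,q]. For instance
  ∂[v_5,v_8,v_14] = [v_8,v_14] − [v_5,v_14] + [v_5,v_8],
  ∂[v_4,v_5,v_14] = [v_5,v_14] − [v_4,v_14] + [v_4,v_5].
The 30×12 boundary matrix has rank 12 and Smith normal form diag(1,1,1,1,1,1,1,1,1,1,1,2).

From H_k ≅ ker(∂_k) / im(∂_{k+1}) we obtain:

  H_0: rank C_0 − rank ∂_1 = 16 − 14 = 2, and the invariant factors of ∂_1 are all 1, so H_0 = Z^2.
  H_1: rank ker ∂_1 − rank ∂_2 = (30 − 14) − 12 = 4, and ∂_2 has invariant factor 2 > 1, so H_1 = Z^4 ⊕ Z_2.
  H_2: rank ker ∂_2 − rank ∂_3 = (12 − 12) − 0 = 0, and there is no ∂_3, so H_2 = 0.

(K is a triangulation of the disjoint union of a wedge of 4 circles and the real projective plane RP^2.)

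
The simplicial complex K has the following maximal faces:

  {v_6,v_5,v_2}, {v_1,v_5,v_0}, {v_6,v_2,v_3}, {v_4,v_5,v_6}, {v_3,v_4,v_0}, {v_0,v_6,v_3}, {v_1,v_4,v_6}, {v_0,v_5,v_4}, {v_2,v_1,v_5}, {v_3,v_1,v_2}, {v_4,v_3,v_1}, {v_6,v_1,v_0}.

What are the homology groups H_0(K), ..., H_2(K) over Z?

H_0 ≅ Z,  H_1 ≅ Z/2,  H_2 = 0.

Fix the vertex order v_0 < v_1 < v_2 < v_3 < v_4 < v_5 < v_6 and write every simplex with vertices in increasing order. Then dim K = 2 and the simplices of K are:

  0-simplices (7): [v_0], [v_1], [v_2], [v_3], [v_4], [v_5], [v_6]
  1-simplices (18): (18 of them)
  2-simplices (12): (12 of them)

giving chain groups C_0 ≅ Z^7, C_1 ≅ Z^18, C_2 ≅ Z^12.

∂_1: C_1 → C_0 maps an edge to its endpoints' difference, ∂[p,q] = q − p. For instance
  ∂[v_0,v_4] = [v_4] − [v_0].
The 7×18 boundary matrix has rank 6 and Smith normal form diag(1,1,1,1,1,1).

∂_2: C_2 → C_1 acts by ∂[p,q,r] = [q,r] − [p,r] + [p,q]. For instance
  ∂[v_2,v_5,v_6] = [v_5,v_6] − [v_2,v_6] + [v_2,v_5],
  ∂[v_1,v_3,v_4] = [v_3,v_4] − [v_1,v_4] + [v_1,v_3].
The resulting 18×12 matrix has rank 12, and its Smith normal form has invariant factors (1,1,1,1,1,1,1,1,1,1,1,2).

Reading off H_k = ker ∂_k / im ∂_{k+1}:

  H_0: rank C_0 − rank ∂_1 = 7 − 6 = 1, and the invariant factors of ∂_1 are all 1, so H_0 = Z.
  H_1: rank ker ∂_1 − rank ∂_2 = (18 − 6) − 12 = 0, and ∂_2 has invariant factor 2 > 1, so H_1 = Z/2.
  H_2: rank ker ∂_2 − rank ∂_3 = (12 − 12) − 0 = 0, and there is no ∂_3, so H_2 = 0.

As a check, the Euler characteristic is 7 − 18 + 12 = 1, which agrees with 1 − 0 + 0 = 1.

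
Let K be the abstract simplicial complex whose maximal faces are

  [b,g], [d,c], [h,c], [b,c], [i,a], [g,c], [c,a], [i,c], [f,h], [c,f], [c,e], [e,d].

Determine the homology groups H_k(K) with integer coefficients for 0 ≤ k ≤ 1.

H_0 = Z,  H_1 = Z^4.

We work with the vertex ordering a < b < c < d < e < f < g < h < i. The simplices of K, each written with vertices in increasing order, are:

  0-simplices (9): a, b, c, d, e, f, g, h, i
  1-simplices (12): ac, ai, bc, bg, cd, ce, cf, cg, ch, ci, de, fh

so the chain groups are C_0 ≅ Z^9, C_1 ≅ Z^12.

Boundary ∂_1: C_1 → C_0 sends each edge [p,q] (with p < q) to q − p. For instance
  ∂fh = h − f.
This gives a 9×12 integer matrix of rank 8; reducing to Smith normal form yields diagonal entries (1,1,1,1,1,1,1,1).

Computing H_k = (kernel of ∂_k) / (image of ∂_{k+1}):

  H_0: rank C_0 − rank ∂_1 = 9 − 8 = 1, and the invariant factors of ∂_1 are all 1, so H_0 ≅ Z.
  H_1: rank ker ∂_1 − rank ∂_2 = (12 − 8) − 0 = 4, and there is no ∂_2, so H_1 ≅ Z^4.

As a check, the Euler characteristic is 9 − 12 = -3, which agrees with 1 − 4 = -3.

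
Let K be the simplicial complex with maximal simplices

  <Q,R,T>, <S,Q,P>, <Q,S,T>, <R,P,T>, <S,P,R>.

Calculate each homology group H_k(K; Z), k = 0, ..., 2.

H_0 ≅ Z,  H_1 ≅ Z,  H_2 = 0.

Fix the vertex order P < Q < R < S < T and write every simplex with vertices in increasing order. Then dim K = 2 and the simplices of K are:

  0-simplices (5): P, Q, R, S, T
  1-simplices (10): PQ, PR, PS, PT, QR, QS, QT, RS, RT, ST
  2-simplices (5): PQS, PRS, PRT, QRT, QST

Hence C_0 ≅ Z^5, C_1 ≅ Z^10, C_2 ≅ Z^5.

The boundary map ∂_1: C_1 → C_0 sends each edge [p,q] (with p < q) to q − p. For instance
  ∂PQ = Q − P.
As a 5×10 matrix over Z this has rank 4, with invariant factors (1,1,1,1).

∂_2: C_2 → C_1 maps a triangle to the signed sum of its edges. For instance
  ∂PRT = RT − PT + PR,
  ∂QST = ST − QT + QS.
As a 10×5 matrix over Z this has rank 5, with invariant factors (1,1,1,1,1).

Reading off H_k = ker ∂_k / im ∂_{k+1}:

  H_0: rank C_0 − rank ∂_1 = 5 − 4 = 1, and the invariant factors of ∂_1 are all 1, so H_0 = Z.
  H_1: rank ker ∂_1 − rank ∂_2 = (10 − 4) − 5 = 1, and the invariant factors of ∂_2 are all 1, so H_1 = Z.
  H_2: rank ker ∂_2 − rank ∂_3 = (5 − 5) − 0 = 0, and there is no ∂_3, so H_2 = 0.

(K is a triangulation of the Möbius band.)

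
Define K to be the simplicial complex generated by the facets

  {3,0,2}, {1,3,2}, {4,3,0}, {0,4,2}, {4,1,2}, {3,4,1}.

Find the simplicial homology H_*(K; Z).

We work with the vertex ordering 0 < 1 < 2 < 3 < 4. The simplices of K, each written with vertices in increasing order, are:

  0-simplices (5): [0], [1], [2], [3], [4]
  1-simplices (9): [0,2], [0,3], [0,4], [1,2], [1,3], [1,4], [2,3], [2,4], [3,4]
  2-simplices (6): [0,2,3], [0,2,4], [0,3,4], [1,2,3], [1,2,4], [1,3,4]

Hence C_0 ≅ Z^5, C_1 ≅ Z^9, C_2 ≅ Z^6.

∂_1: C_1 → C_0 sends each edge [p,q] (with p < q) to q − p. For instance
  ∂[3,4] = [4] − [3].
The resulting 5×9 matrix has rank 4, and its Smith normal form has invariant factors (1,1,1,1).

Boundary ∂_2: C_2 → C_1 acts by ∂[p,q,r] = [q,r] − [p,r] + [p,q]. For instance
  ∂[0,2,4] = [2,4] − [0,4] + [0,2],
  ∂[1,2,4] = [2,4] − [1,4] + [1,2].
The resulting 9×6 matrix has rank 5, and its Smith normal form has invariant factors (1,1,1,1,1).

Now H_k = ker ∂_k / im ∂_{k+1}, so:

  H_0: rank C_0 − rank ∂_1 = 5 − 4 = 1, and the invariant factors of ∂_1 are all 1, so H_0 ≅ Z.
  H_1: rank ker ∂_1 − rank ∂_2 = (9 − 4) − 5 = 0, and the invariant factors of ∂_2 are all 1, so H_1 ≅ 0.
  H_2: rank ker ∂_2 − rank ∂_3 = (6 − 5) − 0 = 1, and there is no ∂_3, so H_2 ≅ Z.

(K is a triangulation of the 2-sphere S^2.)

H_0 = Z,  H_1 = 0,  H_2 = Z.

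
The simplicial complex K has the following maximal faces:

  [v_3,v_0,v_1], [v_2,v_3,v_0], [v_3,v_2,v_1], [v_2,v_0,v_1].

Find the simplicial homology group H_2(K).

H_2 ≅ Z.

Order the vertices as v_0 < v_1 < v_2 < v_3. Listing each simplex with vertices in this order, K has dimension 2 with simplices:

  0-simplices (4): [v_0], [v_1], [v_2], [v_3]
  1-simplices (6): [v_0,v_1], [v_0,v_2], [v_0,v_3], [v_1,v_2], [v_1,v_3], [v_2,v_3]
  2-simplices (4): [v_0,v_1,v_2], [v_0,v_1,v_3], [v_0,v_2,v_3], [v_1,v_2,v_3]

so the chain groups are C_0 ≅ Z^4, C_1 ≅ Z^6, C_2 ≅ Z^4.

Boundary ∂_1: C_1 → C_0 is given by ∂[p,q] = [q] − [p].
This gives a 4×6 integer matrix of rank 3; reducing to Smith normal form yields diagonal entries (1,1,1).

∂_2: C_2 → C_1 acts by ∂[p,q,r] = [q,r] − [p,r] + [p,q]. For instance
  ∂[v_0,v_1,v_3] = [v_1,v_3] − [v_0,v_3] + [v_0,v_1],
  ∂[v_0,v_2,v_3] = [v_2,v_3] − [v_0,v_3] + [v_0,v_2].
This gives a 6×4 integer matrix of rank 3; reducing to Smith normal form yields diagonal entries (1,1,1).

Computing H_k = (kernel of ∂_k) / (image of ∂_{k+1}):

  H_2: rank ker ∂_2 − rank ∂_3 = (4 − 3) − 0 = 1, and there is no ∂_3, so H_2 = Z.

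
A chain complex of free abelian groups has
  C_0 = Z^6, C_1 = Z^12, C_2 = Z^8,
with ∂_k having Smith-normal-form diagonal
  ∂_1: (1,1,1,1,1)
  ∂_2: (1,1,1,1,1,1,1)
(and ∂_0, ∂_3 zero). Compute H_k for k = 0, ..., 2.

H_0 = Z,  H_1 = 0,  H_2 = Z.

H_0: b_0 = 6 − 0 − 5 = 1; torsion from ∂_1 factors > 1: none. So H_0 = Z.
H_1: b_1 = 12 − 5 − 7 = 0; torsion from ∂_2 factors > 1: none. So H_1 = 0.
H_2: b_2 = 8 − 7 − 0 = 1; torsion from ∂_3 factors > 1: none. So H_2 = Z.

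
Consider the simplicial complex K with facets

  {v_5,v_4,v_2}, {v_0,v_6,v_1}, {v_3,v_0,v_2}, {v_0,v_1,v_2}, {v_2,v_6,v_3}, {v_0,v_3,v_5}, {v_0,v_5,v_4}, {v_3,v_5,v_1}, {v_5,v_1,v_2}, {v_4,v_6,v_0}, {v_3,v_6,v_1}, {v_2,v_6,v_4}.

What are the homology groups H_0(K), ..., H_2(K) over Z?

H_0 ≅ Z,  H_1 ≅ Z/2Z,  H_2 = 0.

Order the vertices as v_0 < v_1 < v_2 < v_3 < v_4 < v_5 < v_6. Listing each simplex with vertices in this order, K has dimension 2 with simplices:

  0-simplices (7): [v_0], [v_1], [v_2], [v_3], [v_4], [v_5], [v_6]
  1-simplices (18): (18 of them)
  2-simplices (12): (12 of them)

giving chain groups C_0 ≅ Z^7, C_1 ≅ Z^18, C_2 ≅ Z^12.

Boundary ∂_1: C_1 → C_0 maps an edge to its endpoints' difference, ∂[p,q] = q − p. For instance
  ∂[v_3,v_6] = [v_6] − [v_3].
The resulting 7×18 matrix has rank 6, and its Smith normal form has invariant factors (1,1,1,1,1,1).

The boundary map ∂_2: C_2 → C_1 sends each 2-simplex [p,q,r] to [q,r] − [p,r] + [p,q]. For instance
  ∂[v_1,v_3,v_5] = [v_3,v_5] − [v_1,v_5] + [v_1,v_3],
  ∂[v_0,v_3,v_5] = [v_3,v_5] − [v_0,v_5] + [v_0,v_3].
As a 18×12 matrix over Z this has rank 12, with invariant factors (1,1,1,1,1,1,1,1,1,1,1,2).

From H_k ≅ ker(∂_k) / im(∂_{k+1}) we obtain:

  H_0: rank C_0 − rank ∂_1 = 7 − 6 = 1, and the invariant factors of ∂_1 are all 1, so H_0 ≅ Z.
  H_1: rank ker ∂_1 − rank ∂_2 = (18 − 6) − 12 = 0, and ∂_2 has invariant factor 2 > 1, so H_1 ≅ Z/2Z.
  H_2: rank ker ∂_2 − rank ∂_3 = (12 − 12) − 0 = 0, and there is no ∂_3, so H_2 ≅ 0.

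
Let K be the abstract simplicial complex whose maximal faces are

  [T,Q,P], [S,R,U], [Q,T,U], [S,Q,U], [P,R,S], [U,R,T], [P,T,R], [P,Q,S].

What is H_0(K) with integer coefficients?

We work with the vertex ordering P < Q < R < S < T < U. The simplices of K, each written with vertices in increasing order, are:

  0-simplices (6): P, Q, R, S, T, U
  1-simplices (12): PQ, PR, PS, PT, QS, QT, QU, RS, RT, RU, SU, TU
  2-simplices (8): PQS, PQT, PRS, PRT, QSU, QTU, RSU, RTU

Hence C_0 ≅ Z^6, C_1 ≅ Z^12, C_2 ≅ Z^8.

The boundary map ∂_1: C_1 → C_0 maps an edge to its endpoints' difference, ∂[p,q] = q − p.
This gives a 6×12 integer matrix of rank 5; reducing to Smith normal form yields diagonal entries (1,1,1,1,1).

Boundary ∂_2: C_2 → C_1 maps a triangle to the signed sum of its edges. For instance
  ∂PQS = QS − PS + PQ,
  ∂PRT = RT − PT + PR.
As a 12×8 matrix over Z this has rank 7, with invariant factors (1,1,1,1,1,1,1).

Computing H_k = (kernel of ∂_k) / (image of ∂_{k+1}):

  H_0: rank C_0 − rank ∂_1 = 6 − 5 = 1, and the invariant factors of ∂_1 are all 1, so H_0 ≅ Z.

(K is a triangulation of the 2-sphere S^2.)

H_0 ≅ Z.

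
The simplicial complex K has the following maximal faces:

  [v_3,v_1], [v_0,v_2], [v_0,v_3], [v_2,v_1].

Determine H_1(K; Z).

H_1 = Z.

We work with the vertex ordering v_0 < v_1 < v_2 < v_3. The simplices of K, each written with vertices in increasing order, are:

  0-simplices (4): [v_0], [v_1], [v_2], [v_3]
  1-simplices (4): [v_0,v_2], [v_0,v_3], [v_1,v_2], [v_1,v_3]

so the chain groups are C_0 ≅ Z^4, C_1 ≅ Z^4.

∂_1: C_1 → C_0 maps an edge to its endpoints' difference, ∂[p,q] = q − p.
As a 4×4 matrix over Z this has rank 3, with invariant factors (1,1,1).

Now H_k = ker ∂_k / im ∂_{k+1}, so:

  H_1: rank ker ∂_1 − rank ∂_2 = (4 − 3) − 0 = 1, and there is no ∂_2, so H_1 = Z.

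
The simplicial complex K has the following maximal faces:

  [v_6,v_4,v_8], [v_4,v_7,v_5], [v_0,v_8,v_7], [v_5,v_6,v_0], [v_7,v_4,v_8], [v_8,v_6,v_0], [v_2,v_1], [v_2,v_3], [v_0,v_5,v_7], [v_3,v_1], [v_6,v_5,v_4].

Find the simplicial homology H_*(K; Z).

K has 9 vertices, 15 edges, 8 triangles.
rank ∂_0 = 0, rank ∂_1 = 7 ⇒ b_0 = 9 − 0 − 7 = 2; all invariant factors of ∂_1 are 1 so no torsion. So H_0 = Z^2.
rank ∂_1 = 7, rank ∂_2 = 7 ⇒ b_1 = 15 − 7 − 7 = 1; all invariant factors of ∂_2 are 1 so no torsion. So H_1 = Z.
rank ∂_2 = 7, rank ∂_3 = 0 ⇒ b_2 = 8 − 7 − 0 = 1. So H_2 = Z.

H_0 = Z^2,  H_1 = Z,  H_2 = Z.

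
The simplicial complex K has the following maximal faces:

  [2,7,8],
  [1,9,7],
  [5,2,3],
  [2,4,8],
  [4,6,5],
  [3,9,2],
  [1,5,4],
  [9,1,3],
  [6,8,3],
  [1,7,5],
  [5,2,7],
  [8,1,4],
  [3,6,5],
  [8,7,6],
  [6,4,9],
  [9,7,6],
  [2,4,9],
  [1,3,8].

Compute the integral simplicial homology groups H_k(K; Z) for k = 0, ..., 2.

Take the total order 1 < 2 < 3 < 4 < 5 < 6 < 7 < 8 < 9 on the vertex set. Then K (dimension 2) consists of the simplices:

  0-simplices (9): [1], [2], [3], [4], [5], [6], [7], [8], [9]
  1-simplices (27): (27 of them)
  2-simplices (18): [1,3,8], [1,3,9], [1,4,5], [1,4,8], [1,5,7], [1,7,9], [2,3,5], [2,3,9], [2,4,8], [2,4,9], [2,5,7], [2,7,8], [3,5,6], [3,6,8], [4,5,6], [4,6,9], [6,7,8], [6,7,9]

so the chain groups are C_0 ≅ Z^9, C_1 ≅ Z^27, C_2 ≅ Z^18.

The boundary map ∂_1: C_1 → C_0 sends each edge [p,q] (with p < q) to q − p. For instance
  ∂[2,5] = [5] − [2].
As a 9×27 matrix over Z this has rank 8, with invariant factors (1,1,1,1,1,1,1,1).

∂_2: C_2 → C_1 maps a triangle to the signed sum of its edges. For instance
  ∂[3,6,8] = [6,8] − [3,8] + [3,6],
  ∂[3,5,6] = [5,6] − [3,6] + [3,5].
As a 27×18 matrix over Z this has rank 17, with invariant factors (1,1,1,1,1,1,1,1,1,1,1,1,1,1,1,1,1).

Computing H_k = (kernel of ∂_k) / (image of ∂_{k+1}):

  H_0: rank C_0 − rank ∂_1 = 9 − 8 = 1, and the invariant factors of ∂_1 are all 1, so H_0 = Z.
  H_1: rank ker ∂_1 − rank ∂_2 = (27 − 8) − 17 = 2, and the invariant factors of ∂_2 are all 1, so H_1 = Z^2.
  H_2: rank ker ∂_2 − rank ∂_3 = (18 − 17) − 0 = 1, and there is no ∂_3, so H_2 = Z.

H_0 = Z,  H_1 = Z^2,  H_2 = Z.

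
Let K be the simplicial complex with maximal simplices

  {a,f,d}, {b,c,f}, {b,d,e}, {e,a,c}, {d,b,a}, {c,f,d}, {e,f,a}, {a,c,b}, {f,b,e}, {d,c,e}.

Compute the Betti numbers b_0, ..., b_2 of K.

b_0 = 1, b_1 = 0, b_2 = 0.

Fix the vertex order a < b < c < d < e < f and write every simplex with vertices in increasing order. Then dim K = 2 and the simplices of K are:

  0-simplices (6): a, b, c, d, e, f
  1-simplices (15): ab, ac, ad, ae, af, bc, bd, be, bf, cd, ce, cf, de, df, ef
  2-simplices (10): abc, abd, ace, adf, aef, bcf, bde, bef, cde, cdf

so the chain groups are C_0 ≅ Z^6, C_1 ≅ Z^15, C_2 ≅ Z^10.

Boundary ∂_1: C_1 → C_0 sends each edge [p,q] (with p < q) to q − p.
As a 6×15 matrix over Z this has rank 5, with invariant factors (1,1,1,1,1).

The boundary map ∂_2: C_2 → C_1 acts by ∂[p,q,r] = [q,r] − [p,r] + [p,q]. For instance
  ∂aef = ef − af + ae,
  ∂bde = de − be + bd.
The resulting 15×10 matrix has rank 10, and its Smith normal form has invariant factors (1,1,1,1,1,1,1,1,1,2).

Reading off H_k = ker ∂_k / im ∂_{k+1}:

  H_0: rank C_0 − rank ∂_1 = 6 − 5 = 1, and the invariant factors of ∂_1 are all 1, so H_0 = Z.
  H_1: rank ker ∂_1 − rank ∂_2 = (15 − 5) − 10 = 0, and ∂_2 has invariant factor 2 > 1, so H_1 = Z/2.
  H_2: rank ker ∂_2 − rank ∂_3 = (10 − 10) − 0 = 0, and there is no ∂_3, so H_2 = 0.

Hence the Betti numbers are b_0 = 1, b_1 = 0, b_2 = 0.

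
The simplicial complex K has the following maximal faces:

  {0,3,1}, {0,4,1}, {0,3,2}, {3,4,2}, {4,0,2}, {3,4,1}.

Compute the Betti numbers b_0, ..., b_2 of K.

Fix the vertex order 0 < 1 < 2 < 3 < 4 and write every simplex with vertices in increasing order. Then dim K = 2 and the simplices of K are:

  0-simplices (5): [0], [1], [2], [3], [4]
  1-simplices (9): [0,1], [0,2], [0,3], [0,4], [1,3], [1,4], [2,3], [2,4], [3,4]
  2-simplices (6): [0,1,3], [0,1,4], [0,2,3], [0,2,4], [1,3,4], [2,3,4]

Hence C_0 ≅ Z^5, C_1 ≅ Z^9, C_2 ≅ Z^6.

The boundary map ∂_1: C_1 → C_0 maps an edge to its endpoints' difference, ∂[p,q] = q − p.
As a 5×9 matrix over Z this has rank 4, with invariant factors (1,1,1,1).

The boundary map ∂_2: C_2 → C_1 acts by ∂[p,q,r] = [q,r] − [p,r] + [p,q]. For instance
  ∂[0,2,3] = [2,3] − [0,3] + [0,2],
  ∂[0,2,4] = [2,4] − [0,4] + [0,2].
The resulting 9×6 matrix has rank 5, and its Smith normal form has invariant factors (1,1,1,1,1).

From H_k ≅ ker(∂_k) / im(∂_{k+1}) we obtain:

  H_0: rank C_0 − rank ∂_1 = 5 − 4 = 1, and the invariant factors of ∂_1 are all 1, so H_0 = Z.
  H_1: rank ker ∂_1 − rank ∂_2 = (9 − 4) − 5 = 0, and the invariant factors of ∂_2 are all 1, so H_1 = 0.
  H_2: rank ker ∂_2 − rank ∂_3 = (6 − 5) − 0 = 1, and there is no ∂_3, so H_2 = Z.

As a check, the Euler characteristic is 5 − 9 + 6 = 2, which agrees with 1 − 0 + 1 = 2.

Hence the Betti numbers are b_0 = 1, b_1 = 0, b_2 = 1.

b_0 = 1, b_1 = 0, b_2 = 1.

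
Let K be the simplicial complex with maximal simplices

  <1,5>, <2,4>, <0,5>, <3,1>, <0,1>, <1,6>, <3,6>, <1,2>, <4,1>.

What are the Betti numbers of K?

b_0 = 1, b_1 = 3.

K has 7 vertices, 9 edges.
rank ∂_0 = 0, rank ∂_1 = 6 ⇒ b_0 = 7 − 0 − 6 = 1; all invariant factors of ∂_1 are 1 so no torsion. So H_0 ≅ Z.
rank ∂_1 = 6, rank ∂_2 = 0 ⇒ b_1 = 9 − 6 − 0 = 3. So H_1 ≅ Z^3.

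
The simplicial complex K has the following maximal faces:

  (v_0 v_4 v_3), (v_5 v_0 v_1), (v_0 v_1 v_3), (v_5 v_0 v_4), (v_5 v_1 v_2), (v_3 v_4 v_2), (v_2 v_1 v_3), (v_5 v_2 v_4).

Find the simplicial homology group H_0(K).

H_0 ≅ Z.

Order the vertices as v_0 < v_1 < v_2 < v_3 < v_4 < v_5. Listing each simplex with vertices in this order, K has dimension 2 with simplices:

  0-simplices (6): [v_0], [v_1], [v_2], [v_3], [v_4], [v_5]
  1-simplices (12): [v_0,v_1], [v_0,v_3], [v_0,v_4], [v_0,v_5], [v_1,v_2], [v_1,v_3], [v_1,v_5], [v_2,v_3], [v_2,v_4], [v_2,v_5], [v_3,v_4], [v_4,v_5]
  2-simplices (8): [v_0,v_1,v_3], [v_0,v_1,v_5], [v_0,v_3,v_4], [v_0,v_4,v_5], [v_1,v_2,v_3], [v_1,v_2,v_5], [v_2,v_3,v_4], [v_2,v_4,v_5]

so the chain groups are C_0 ≅ Z^6, C_1 ≅ Z^12, C_2 ≅ Z^8.

Boundary ∂_1: C_1 → C_0 is given by ∂[p,q] = [q] − [p]. For instance
  ∂[v_2,v_4] = [v_4] − [v_2].
The resulting 6×12 matrix has rank 5, and its Smith normal form has invariant factors (1,1,1,1,1).

The boundary map ∂_2: C_2 → C_1 maps a triangle to the signed sum of its edges. For instance
  ∂[v_0,v_3,v_4] = [v_3,v_4] − [v_0,v_4] + [v_0,v_3],
  ∂[v_0,v_1,v_5] = [v_1,v_5] − [v_0,v_5] + [v_0,v_1].
As a 12×8 matrix over Z this has rank 7, with invariant factors (1,1,1,1,1,1,1).

Now H_k = ker ∂_k / im ∂_{k+1}, so:

  H_0: rank C_0 − rank ∂_1 = 6 − 5 = 1, and the invariant factors of ∂_1 are all 1, so H_0 ≅ Z.

(K is a triangulation of the 2-sphere S^2.)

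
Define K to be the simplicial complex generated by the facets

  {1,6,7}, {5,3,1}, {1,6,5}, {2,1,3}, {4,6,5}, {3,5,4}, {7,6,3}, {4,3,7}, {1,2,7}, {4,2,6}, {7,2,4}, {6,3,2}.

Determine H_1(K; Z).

Order the vertices as 1 < 2 < 3 < 4 < 5 < 6 < 7. Listing each simplex with vertices in this order, K has dimension 2 with simplices:

  0-simplices (7): [1], [2], [3], [4], [5], [6], [7]
  1-simplices (18): [1,2], [1,3], [1,5], [1,6], [1,7], [2,3], [2,4], [2,6], [2,7], [3,4], [3,5], [3,6], [3,7], [4,5], [4,6], [4,7], [5,6], [6,7]
  2-simplices (12): [1,2,3], [1,2,7], [1,3,5], [1,5,6], [1,6,7], [2,3,6], [2,4,6], [2,4,7], [3,4,5], [3,4,7], [3,6,7], [4,5,6]

Hence C_0 ≅ Z^7, C_1 ≅ Z^18, C_2 ≅ Z^12.

The boundary map ∂_1: C_1 → C_0 maps an edge to its endpoints' difference, ∂[p,q] = q − p. For instance
  ∂[2,6] = [6] − [2].
The resulting 7×18 matrix has rank 6, and its Smith normal form has invariant factors (1,1,1,1,1,1).

∂_2: C_2 → C_1 maps a triangle to the signed sum of its edges. For instance
  ∂[2,4,6] = [4,6] − [2,6] + [2,4],
  ∂[1,2,3] = [2,3] − [1,3] + [1,2].
As a 18×12 matrix over Z this has rank 12, with invariant factors (1,1,1,1,1,1,1,1,1,1,1,2).

Now H_k = ker ∂_k / im ∂_{k+1}, so:

  H_1: rank ker ∂_1 − rank ∂_2 = (18 − 6) − 12 = 0, and ∂_2 has invariant factor 2 > 1, so H_1 ≅ Z/2.

(K is a triangulation of the real projective plane RP^2.)

H_1 = Z/2.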